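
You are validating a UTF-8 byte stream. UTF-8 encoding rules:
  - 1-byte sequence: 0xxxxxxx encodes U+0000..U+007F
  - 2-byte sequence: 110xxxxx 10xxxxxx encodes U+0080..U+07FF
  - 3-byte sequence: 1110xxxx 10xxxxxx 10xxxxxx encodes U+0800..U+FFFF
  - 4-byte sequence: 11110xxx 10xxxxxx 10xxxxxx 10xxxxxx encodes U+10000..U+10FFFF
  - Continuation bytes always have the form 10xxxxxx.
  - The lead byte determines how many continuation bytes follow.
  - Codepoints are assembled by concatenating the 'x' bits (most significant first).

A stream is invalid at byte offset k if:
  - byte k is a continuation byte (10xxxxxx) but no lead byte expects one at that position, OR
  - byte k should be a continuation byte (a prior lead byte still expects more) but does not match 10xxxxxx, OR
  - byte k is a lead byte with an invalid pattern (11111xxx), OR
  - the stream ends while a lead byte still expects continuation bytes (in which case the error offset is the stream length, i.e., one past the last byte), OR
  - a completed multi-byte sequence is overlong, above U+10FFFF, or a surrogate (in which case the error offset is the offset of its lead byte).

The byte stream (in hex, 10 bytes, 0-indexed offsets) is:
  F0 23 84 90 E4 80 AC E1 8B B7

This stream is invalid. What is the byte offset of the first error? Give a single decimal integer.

Answer: 1

Derivation:
Byte[0]=F0: 4-byte lead, need 3 cont bytes. acc=0x0
Byte[1]=23: expected 10xxxxxx continuation. INVALID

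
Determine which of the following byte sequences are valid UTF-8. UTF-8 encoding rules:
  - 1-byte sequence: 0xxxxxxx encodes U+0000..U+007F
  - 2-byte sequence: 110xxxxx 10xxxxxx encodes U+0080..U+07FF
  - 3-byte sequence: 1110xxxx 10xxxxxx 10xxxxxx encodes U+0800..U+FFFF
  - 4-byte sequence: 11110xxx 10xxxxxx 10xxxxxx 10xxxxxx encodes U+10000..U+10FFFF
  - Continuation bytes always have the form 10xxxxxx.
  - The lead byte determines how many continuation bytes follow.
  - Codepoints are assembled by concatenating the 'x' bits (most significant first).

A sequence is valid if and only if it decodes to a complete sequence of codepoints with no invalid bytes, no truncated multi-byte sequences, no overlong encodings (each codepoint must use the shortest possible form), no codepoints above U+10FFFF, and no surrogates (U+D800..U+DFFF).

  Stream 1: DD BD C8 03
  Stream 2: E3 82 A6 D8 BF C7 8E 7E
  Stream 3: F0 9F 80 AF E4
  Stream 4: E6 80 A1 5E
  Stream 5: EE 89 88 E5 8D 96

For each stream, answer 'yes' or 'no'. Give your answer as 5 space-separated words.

Stream 1: error at byte offset 3. INVALID
Stream 2: decodes cleanly. VALID
Stream 3: error at byte offset 5. INVALID
Stream 4: decodes cleanly. VALID
Stream 5: decodes cleanly. VALID

Answer: no yes no yes yes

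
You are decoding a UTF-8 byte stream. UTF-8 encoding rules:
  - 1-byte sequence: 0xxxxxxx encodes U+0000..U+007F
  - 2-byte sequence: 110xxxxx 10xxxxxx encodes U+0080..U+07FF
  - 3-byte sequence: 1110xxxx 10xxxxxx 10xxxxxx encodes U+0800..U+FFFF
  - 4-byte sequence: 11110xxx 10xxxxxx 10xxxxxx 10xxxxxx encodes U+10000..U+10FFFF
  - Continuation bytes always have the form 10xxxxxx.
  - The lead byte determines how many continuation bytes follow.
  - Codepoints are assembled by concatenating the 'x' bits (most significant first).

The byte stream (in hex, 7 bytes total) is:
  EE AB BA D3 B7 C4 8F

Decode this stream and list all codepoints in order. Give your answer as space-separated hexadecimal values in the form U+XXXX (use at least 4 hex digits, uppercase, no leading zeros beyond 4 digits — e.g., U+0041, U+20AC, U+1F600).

Answer: U+EAFA U+04F7 U+010F

Derivation:
Byte[0]=EE: 3-byte lead, need 2 cont bytes. acc=0xE
Byte[1]=AB: continuation. acc=(acc<<6)|0x2B=0x3AB
Byte[2]=BA: continuation. acc=(acc<<6)|0x3A=0xEAFA
Completed: cp=U+EAFA (starts at byte 0)
Byte[3]=D3: 2-byte lead, need 1 cont bytes. acc=0x13
Byte[4]=B7: continuation. acc=(acc<<6)|0x37=0x4F7
Completed: cp=U+04F7 (starts at byte 3)
Byte[5]=C4: 2-byte lead, need 1 cont bytes. acc=0x4
Byte[6]=8F: continuation. acc=(acc<<6)|0x0F=0x10F
Completed: cp=U+010F (starts at byte 5)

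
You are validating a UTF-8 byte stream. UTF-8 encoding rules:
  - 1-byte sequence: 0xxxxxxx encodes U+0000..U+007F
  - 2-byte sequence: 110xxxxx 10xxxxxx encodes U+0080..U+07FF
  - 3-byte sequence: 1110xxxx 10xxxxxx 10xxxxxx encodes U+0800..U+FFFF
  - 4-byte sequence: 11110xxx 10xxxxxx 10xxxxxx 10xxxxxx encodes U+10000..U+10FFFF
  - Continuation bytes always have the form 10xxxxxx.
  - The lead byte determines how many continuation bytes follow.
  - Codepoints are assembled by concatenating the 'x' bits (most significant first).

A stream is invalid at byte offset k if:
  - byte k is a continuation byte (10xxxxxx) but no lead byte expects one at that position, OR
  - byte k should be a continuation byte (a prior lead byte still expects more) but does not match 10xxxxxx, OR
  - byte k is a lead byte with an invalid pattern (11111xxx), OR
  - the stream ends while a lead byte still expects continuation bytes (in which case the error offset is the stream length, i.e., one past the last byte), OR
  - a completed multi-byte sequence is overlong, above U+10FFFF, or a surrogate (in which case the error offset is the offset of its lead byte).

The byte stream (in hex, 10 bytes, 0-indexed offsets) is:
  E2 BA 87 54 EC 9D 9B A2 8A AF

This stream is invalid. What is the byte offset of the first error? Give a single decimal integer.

Answer: 7

Derivation:
Byte[0]=E2: 3-byte lead, need 2 cont bytes. acc=0x2
Byte[1]=BA: continuation. acc=(acc<<6)|0x3A=0xBA
Byte[2]=87: continuation. acc=(acc<<6)|0x07=0x2E87
Completed: cp=U+2E87 (starts at byte 0)
Byte[3]=54: 1-byte ASCII. cp=U+0054
Byte[4]=EC: 3-byte lead, need 2 cont bytes. acc=0xC
Byte[5]=9D: continuation. acc=(acc<<6)|0x1D=0x31D
Byte[6]=9B: continuation. acc=(acc<<6)|0x1B=0xC75B
Completed: cp=U+C75B (starts at byte 4)
Byte[7]=A2: INVALID lead byte (not 0xxx/110x/1110/11110)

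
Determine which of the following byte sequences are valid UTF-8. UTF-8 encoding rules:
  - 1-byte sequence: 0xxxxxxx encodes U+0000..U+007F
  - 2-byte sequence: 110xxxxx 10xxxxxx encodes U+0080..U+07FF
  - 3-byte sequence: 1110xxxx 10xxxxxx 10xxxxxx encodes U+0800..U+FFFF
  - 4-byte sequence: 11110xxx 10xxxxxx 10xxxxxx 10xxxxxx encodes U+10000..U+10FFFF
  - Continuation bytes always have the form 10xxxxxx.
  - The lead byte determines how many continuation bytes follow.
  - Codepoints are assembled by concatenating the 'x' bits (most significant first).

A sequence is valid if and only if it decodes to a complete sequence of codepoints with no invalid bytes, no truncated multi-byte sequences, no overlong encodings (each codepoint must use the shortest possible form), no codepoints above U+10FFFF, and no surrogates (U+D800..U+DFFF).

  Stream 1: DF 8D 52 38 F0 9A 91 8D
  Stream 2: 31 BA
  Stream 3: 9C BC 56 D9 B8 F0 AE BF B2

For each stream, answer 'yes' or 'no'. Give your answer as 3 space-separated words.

Stream 1: decodes cleanly. VALID
Stream 2: error at byte offset 1. INVALID
Stream 3: error at byte offset 0. INVALID

Answer: yes no no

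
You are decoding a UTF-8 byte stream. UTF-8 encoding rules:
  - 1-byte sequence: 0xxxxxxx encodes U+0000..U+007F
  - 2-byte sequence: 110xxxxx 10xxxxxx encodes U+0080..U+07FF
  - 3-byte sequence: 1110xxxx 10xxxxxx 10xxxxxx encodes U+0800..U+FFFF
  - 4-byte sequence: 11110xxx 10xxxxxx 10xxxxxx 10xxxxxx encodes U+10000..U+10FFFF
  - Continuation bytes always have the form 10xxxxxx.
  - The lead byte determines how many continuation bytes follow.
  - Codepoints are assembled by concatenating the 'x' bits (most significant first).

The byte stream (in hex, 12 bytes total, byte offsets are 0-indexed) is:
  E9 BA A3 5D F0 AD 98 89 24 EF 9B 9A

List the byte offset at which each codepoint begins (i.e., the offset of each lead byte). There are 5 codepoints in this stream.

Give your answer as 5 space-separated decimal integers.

Answer: 0 3 4 8 9

Derivation:
Byte[0]=E9: 3-byte lead, need 2 cont bytes. acc=0x9
Byte[1]=BA: continuation. acc=(acc<<6)|0x3A=0x27A
Byte[2]=A3: continuation. acc=(acc<<6)|0x23=0x9EA3
Completed: cp=U+9EA3 (starts at byte 0)
Byte[3]=5D: 1-byte ASCII. cp=U+005D
Byte[4]=F0: 4-byte lead, need 3 cont bytes. acc=0x0
Byte[5]=AD: continuation. acc=(acc<<6)|0x2D=0x2D
Byte[6]=98: continuation. acc=(acc<<6)|0x18=0xB58
Byte[7]=89: continuation. acc=(acc<<6)|0x09=0x2D609
Completed: cp=U+2D609 (starts at byte 4)
Byte[8]=24: 1-byte ASCII. cp=U+0024
Byte[9]=EF: 3-byte lead, need 2 cont bytes. acc=0xF
Byte[10]=9B: continuation. acc=(acc<<6)|0x1B=0x3DB
Byte[11]=9A: continuation. acc=(acc<<6)|0x1A=0xF6DA
Completed: cp=U+F6DA (starts at byte 9)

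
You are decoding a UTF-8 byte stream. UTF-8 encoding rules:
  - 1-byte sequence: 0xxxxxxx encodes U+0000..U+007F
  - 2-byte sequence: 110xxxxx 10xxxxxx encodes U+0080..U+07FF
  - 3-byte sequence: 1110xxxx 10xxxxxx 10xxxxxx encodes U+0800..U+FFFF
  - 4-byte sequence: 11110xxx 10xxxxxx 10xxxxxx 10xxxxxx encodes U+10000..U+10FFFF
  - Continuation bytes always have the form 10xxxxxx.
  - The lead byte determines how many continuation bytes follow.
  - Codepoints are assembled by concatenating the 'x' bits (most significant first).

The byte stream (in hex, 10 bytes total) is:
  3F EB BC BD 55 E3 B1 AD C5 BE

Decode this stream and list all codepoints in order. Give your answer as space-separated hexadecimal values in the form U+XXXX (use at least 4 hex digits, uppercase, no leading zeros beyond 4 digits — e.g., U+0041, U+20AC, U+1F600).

Answer: U+003F U+BF3D U+0055 U+3C6D U+017E

Derivation:
Byte[0]=3F: 1-byte ASCII. cp=U+003F
Byte[1]=EB: 3-byte lead, need 2 cont bytes. acc=0xB
Byte[2]=BC: continuation. acc=(acc<<6)|0x3C=0x2FC
Byte[3]=BD: continuation. acc=(acc<<6)|0x3D=0xBF3D
Completed: cp=U+BF3D (starts at byte 1)
Byte[4]=55: 1-byte ASCII. cp=U+0055
Byte[5]=E3: 3-byte lead, need 2 cont bytes. acc=0x3
Byte[6]=B1: continuation. acc=(acc<<6)|0x31=0xF1
Byte[7]=AD: continuation. acc=(acc<<6)|0x2D=0x3C6D
Completed: cp=U+3C6D (starts at byte 5)
Byte[8]=C5: 2-byte lead, need 1 cont bytes. acc=0x5
Byte[9]=BE: continuation. acc=(acc<<6)|0x3E=0x17E
Completed: cp=U+017E (starts at byte 8)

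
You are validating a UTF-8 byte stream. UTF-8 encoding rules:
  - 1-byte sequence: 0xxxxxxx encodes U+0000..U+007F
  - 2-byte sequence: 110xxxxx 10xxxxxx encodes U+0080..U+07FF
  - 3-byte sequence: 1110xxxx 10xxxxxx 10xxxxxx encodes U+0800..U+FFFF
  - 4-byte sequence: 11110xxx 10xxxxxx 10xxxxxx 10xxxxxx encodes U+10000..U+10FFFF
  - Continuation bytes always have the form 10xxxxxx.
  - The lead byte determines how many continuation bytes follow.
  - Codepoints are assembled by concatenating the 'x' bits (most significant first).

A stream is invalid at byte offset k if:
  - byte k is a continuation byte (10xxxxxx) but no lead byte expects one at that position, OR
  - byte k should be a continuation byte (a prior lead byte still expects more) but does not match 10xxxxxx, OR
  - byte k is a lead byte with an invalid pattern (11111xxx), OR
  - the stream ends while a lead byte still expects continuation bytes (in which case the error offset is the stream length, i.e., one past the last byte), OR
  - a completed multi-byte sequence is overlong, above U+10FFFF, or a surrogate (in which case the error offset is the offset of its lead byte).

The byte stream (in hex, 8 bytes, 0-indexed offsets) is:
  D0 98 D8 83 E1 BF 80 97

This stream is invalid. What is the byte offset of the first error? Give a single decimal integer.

Answer: 7

Derivation:
Byte[0]=D0: 2-byte lead, need 1 cont bytes. acc=0x10
Byte[1]=98: continuation. acc=(acc<<6)|0x18=0x418
Completed: cp=U+0418 (starts at byte 0)
Byte[2]=D8: 2-byte lead, need 1 cont bytes. acc=0x18
Byte[3]=83: continuation. acc=(acc<<6)|0x03=0x603
Completed: cp=U+0603 (starts at byte 2)
Byte[4]=E1: 3-byte lead, need 2 cont bytes. acc=0x1
Byte[5]=BF: continuation. acc=(acc<<6)|0x3F=0x7F
Byte[6]=80: continuation. acc=(acc<<6)|0x00=0x1FC0
Completed: cp=U+1FC0 (starts at byte 4)
Byte[7]=97: INVALID lead byte (not 0xxx/110x/1110/11110)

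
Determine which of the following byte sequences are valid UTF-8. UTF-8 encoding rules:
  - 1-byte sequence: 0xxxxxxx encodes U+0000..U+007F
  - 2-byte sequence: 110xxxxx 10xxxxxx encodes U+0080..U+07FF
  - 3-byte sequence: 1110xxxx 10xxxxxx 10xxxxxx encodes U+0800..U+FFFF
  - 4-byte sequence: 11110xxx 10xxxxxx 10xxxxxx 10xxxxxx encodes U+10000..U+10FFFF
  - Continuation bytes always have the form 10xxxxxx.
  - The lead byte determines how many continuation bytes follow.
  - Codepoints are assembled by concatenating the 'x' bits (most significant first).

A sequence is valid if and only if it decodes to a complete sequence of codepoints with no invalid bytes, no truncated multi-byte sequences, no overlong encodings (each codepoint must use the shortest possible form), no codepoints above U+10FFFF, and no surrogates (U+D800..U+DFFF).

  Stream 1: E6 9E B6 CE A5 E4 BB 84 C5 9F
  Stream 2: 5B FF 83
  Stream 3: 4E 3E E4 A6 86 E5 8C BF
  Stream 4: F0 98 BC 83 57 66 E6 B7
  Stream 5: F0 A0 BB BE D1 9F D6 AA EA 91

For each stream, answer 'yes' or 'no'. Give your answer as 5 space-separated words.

Answer: yes no yes no no

Derivation:
Stream 1: decodes cleanly. VALID
Stream 2: error at byte offset 1. INVALID
Stream 3: decodes cleanly. VALID
Stream 4: error at byte offset 8. INVALID
Stream 5: error at byte offset 10. INVALID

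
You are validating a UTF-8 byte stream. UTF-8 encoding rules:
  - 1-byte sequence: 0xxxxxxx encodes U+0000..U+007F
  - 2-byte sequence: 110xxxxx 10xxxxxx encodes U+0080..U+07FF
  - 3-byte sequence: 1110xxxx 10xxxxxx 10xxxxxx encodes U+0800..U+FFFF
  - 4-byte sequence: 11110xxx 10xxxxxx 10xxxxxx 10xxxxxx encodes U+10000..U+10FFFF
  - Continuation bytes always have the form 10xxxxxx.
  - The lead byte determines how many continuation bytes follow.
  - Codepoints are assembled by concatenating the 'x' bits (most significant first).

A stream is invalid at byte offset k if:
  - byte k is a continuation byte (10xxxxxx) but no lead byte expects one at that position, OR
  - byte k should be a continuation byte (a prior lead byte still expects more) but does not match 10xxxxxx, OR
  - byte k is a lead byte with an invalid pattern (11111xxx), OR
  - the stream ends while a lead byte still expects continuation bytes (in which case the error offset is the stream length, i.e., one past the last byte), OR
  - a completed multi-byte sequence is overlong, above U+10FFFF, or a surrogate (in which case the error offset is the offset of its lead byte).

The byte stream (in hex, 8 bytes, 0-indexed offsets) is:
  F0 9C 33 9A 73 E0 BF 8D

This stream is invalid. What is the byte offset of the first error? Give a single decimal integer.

Byte[0]=F0: 4-byte lead, need 3 cont bytes. acc=0x0
Byte[1]=9C: continuation. acc=(acc<<6)|0x1C=0x1C
Byte[2]=33: expected 10xxxxxx continuation. INVALID

Answer: 2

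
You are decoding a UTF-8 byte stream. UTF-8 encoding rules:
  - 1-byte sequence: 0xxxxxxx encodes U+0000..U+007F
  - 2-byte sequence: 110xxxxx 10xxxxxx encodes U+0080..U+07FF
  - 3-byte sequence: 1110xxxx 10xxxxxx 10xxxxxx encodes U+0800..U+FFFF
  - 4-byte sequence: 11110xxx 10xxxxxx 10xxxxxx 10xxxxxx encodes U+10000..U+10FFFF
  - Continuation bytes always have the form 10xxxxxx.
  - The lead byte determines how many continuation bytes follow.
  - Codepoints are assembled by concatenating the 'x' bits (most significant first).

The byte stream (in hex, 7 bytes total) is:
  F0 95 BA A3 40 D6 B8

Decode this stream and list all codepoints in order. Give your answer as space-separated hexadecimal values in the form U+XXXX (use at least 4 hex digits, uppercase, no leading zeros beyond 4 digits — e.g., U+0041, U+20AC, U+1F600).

Byte[0]=F0: 4-byte lead, need 3 cont bytes. acc=0x0
Byte[1]=95: continuation. acc=(acc<<6)|0x15=0x15
Byte[2]=BA: continuation. acc=(acc<<6)|0x3A=0x57A
Byte[3]=A3: continuation. acc=(acc<<6)|0x23=0x15EA3
Completed: cp=U+15EA3 (starts at byte 0)
Byte[4]=40: 1-byte ASCII. cp=U+0040
Byte[5]=D6: 2-byte lead, need 1 cont bytes. acc=0x16
Byte[6]=B8: continuation. acc=(acc<<6)|0x38=0x5B8
Completed: cp=U+05B8 (starts at byte 5)

Answer: U+15EA3 U+0040 U+05B8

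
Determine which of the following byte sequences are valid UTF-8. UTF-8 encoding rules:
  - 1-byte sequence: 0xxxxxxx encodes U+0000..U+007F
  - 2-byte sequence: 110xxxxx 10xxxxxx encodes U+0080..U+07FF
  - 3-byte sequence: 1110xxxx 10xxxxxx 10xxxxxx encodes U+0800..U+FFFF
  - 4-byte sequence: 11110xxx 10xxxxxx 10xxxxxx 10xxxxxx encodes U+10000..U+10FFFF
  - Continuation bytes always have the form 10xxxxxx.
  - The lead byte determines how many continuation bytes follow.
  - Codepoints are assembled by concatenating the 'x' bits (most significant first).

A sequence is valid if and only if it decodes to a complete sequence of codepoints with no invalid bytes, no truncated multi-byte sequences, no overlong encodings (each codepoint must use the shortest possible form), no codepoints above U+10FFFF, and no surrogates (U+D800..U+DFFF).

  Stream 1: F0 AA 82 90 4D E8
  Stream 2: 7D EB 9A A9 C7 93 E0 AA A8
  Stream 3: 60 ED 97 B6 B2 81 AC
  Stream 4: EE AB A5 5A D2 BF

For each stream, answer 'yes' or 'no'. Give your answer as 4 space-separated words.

Stream 1: error at byte offset 6. INVALID
Stream 2: decodes cleanly. VALID
Stream 3: error at byte offset 4. INVALID
Stream 4: decodes cleanly. VALID

Answer: no yes no yes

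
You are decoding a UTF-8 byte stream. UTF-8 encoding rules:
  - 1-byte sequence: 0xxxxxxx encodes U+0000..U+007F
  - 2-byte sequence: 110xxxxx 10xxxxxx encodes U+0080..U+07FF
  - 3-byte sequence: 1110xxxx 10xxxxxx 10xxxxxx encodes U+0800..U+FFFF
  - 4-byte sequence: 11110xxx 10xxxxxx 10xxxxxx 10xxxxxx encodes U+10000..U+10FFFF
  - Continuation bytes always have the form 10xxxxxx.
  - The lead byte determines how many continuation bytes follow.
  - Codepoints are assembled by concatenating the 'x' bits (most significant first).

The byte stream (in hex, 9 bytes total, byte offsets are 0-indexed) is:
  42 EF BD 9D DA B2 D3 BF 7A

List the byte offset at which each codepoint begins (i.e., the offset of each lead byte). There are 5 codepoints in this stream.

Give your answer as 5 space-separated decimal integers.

Byte[0]=42: 1-byte ASCII. cp=U+0042
Byte[1]=EF: 3-byte lead, need 2 cont bytes. acc=0xF
Byte[2]=BD: continuation. acc=(acc<<6)|0x3D=0x3FD
Byte[3]=9D: continuation. acc=(acc<<6)|0x1D=0xFF5D
Completed: cp=U+FF5D (starts at byte 1)
Byte[4]=DA: 2-byte lead, need 1 cont bytes. acc=0x1A
Byte[5]=B2: continuation. acc=(acc<<6)|0x32=0x6B2
Completed: cp=U+06B2 (starts at byte 4)
Byte[6]=D3: 2-byte lead, need 1 cont bytes. acc=0x13
Byte[7]=BF: continuation. acc=(acc<<6)|0x3F=0x4FF
Completed: cp=U+04FF (starts at byte 6)
Byte[8]=7A: 1-byte ASCII. cp=U+007A

Answer: 0 1 4 6 8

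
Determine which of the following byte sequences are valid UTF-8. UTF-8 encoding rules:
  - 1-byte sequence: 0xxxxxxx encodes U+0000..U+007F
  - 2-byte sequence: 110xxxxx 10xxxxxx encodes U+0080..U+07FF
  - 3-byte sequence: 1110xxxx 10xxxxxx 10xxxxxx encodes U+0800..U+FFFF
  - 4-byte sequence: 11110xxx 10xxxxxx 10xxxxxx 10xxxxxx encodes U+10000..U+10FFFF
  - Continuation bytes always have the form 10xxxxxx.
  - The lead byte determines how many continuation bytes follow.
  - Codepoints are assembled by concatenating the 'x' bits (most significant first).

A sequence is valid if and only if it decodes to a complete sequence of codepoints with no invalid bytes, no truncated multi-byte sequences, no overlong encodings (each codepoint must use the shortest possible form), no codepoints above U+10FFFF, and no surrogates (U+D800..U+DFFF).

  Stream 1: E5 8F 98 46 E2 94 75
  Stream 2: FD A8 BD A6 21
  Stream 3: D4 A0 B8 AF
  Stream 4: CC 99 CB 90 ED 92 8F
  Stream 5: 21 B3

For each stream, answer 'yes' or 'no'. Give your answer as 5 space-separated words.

Answer: no no no yes no

Derivation:
Stream 1: error at byte offset 6. INVALID
Stream 2: error at byte offset 0. INVALID
Stream 3: error at byte offset 2. INVALID
Stream 4: decodes cleanly. VALID
Stream 5: error at byte offset 1. INVALID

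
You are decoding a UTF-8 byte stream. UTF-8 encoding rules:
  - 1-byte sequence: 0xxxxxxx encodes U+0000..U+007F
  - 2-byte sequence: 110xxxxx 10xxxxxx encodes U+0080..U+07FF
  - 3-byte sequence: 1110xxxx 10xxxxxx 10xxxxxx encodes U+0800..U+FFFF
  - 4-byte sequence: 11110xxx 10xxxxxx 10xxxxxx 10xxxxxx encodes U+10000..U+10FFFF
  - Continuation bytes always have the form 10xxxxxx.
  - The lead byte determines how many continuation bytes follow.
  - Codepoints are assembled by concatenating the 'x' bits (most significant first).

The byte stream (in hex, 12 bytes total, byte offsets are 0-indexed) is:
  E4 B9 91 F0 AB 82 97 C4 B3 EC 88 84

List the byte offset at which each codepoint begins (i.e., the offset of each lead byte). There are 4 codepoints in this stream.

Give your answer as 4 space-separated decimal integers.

Byte[0]=E4: 3-byte lead, need 2 cont bytes. acc=0x4
Byte[1]=B9: continuation. acc=(acc<<6)|0x39=0x139
Byte[2]=91: continuation. acc=(acc<<6)|0x11=0x4E51
Completed: cp=U+4E51 (starts at byte 0)
Byte[3]=F0: 4-byte lead, need 3 cont bytes. acc=0x0
Byte[4]=AB: continuation. acc=(acc<<6)|0x2B=0x2B
Byte[5]=82: continuation. acc=(acc<<6)|0x02=0xAC2
Byte[6]=97: continuation. acc=(acc<<6)|0x17=0x2B097
Completed: cp=U+2B097 (starts at byte 3)
Byte[7]=C4: 2-byte lead, need 1 cont bytes. acc=0x4
Byte[8]=B3: continuation. acc=(acc<<6)|0x33=0x133
Completed: cp=U+0133 (starts at byte 7)
Byte[9]=EC: 3-byte lead, need 2 cont bytes. acc=0xC
Byte[10]=88: continuation. acc=(acc<<6)|0x08=0x308
Byte[11]=84: continuation. acc=(acc<<6)|0x04=0xC204
Completed: cp=U+C204 (starts at byte 9)

Answer: 0 3 7 9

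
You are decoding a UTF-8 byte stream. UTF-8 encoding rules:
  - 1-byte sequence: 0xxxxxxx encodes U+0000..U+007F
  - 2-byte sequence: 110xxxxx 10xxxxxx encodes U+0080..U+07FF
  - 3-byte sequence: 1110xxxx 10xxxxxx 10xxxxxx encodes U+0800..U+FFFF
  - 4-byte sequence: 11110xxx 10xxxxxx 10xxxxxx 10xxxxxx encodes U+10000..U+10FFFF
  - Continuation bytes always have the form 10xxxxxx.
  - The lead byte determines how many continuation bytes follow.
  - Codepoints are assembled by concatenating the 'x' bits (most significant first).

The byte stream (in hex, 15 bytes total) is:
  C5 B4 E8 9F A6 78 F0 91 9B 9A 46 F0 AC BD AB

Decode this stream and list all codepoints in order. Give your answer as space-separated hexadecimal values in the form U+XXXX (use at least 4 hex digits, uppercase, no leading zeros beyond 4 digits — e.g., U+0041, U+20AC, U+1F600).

Answer: U+0174 U+87E6 U+0078 U+116DA U+0046 U+2CF6B

Derivation:
Byte[0]=C5: 2-byte lead, need 1 cont bytes. acc=0x5
Byte[1]=B4: continuation. acc=(acc<<6)|0x34=0x174
Completed: cp=U+0174 (starts at byte 0)
Byte[2]=E8: 3-byte lead, need 2 cont bytes. acc=0x8
Byte[3]=9F: continuation. acc=(acc<<6)|0x1F=0x21F
Byte[4]=A6: continuation. acc=(acc<<6)|0x26=0x87E6
Completed: cp=U+87E6 (starts at byte 2)
Byte[5]=78: 1-byte ASCII. cp=U+0078
Byte[6]=F0: 4-byte lead, need 3 cont bytes. acc=0x0
Byte[7]=91: continuation. acc=(acc<<6)|0x11=0x11
Byte[8]=9B: continuation. acc=(acc<<6)|0x1B=0x45B
Byte[9]=9A: continuation. acc=(acc<<6)|0x1A=0x116DA
Completed: cp=U+116DA (starts at byte 6)
Byte[10]=46: 1-byte ASCII. cp=U+0046
Byte[11]=F0: 4-byte lead, need 3 cont bytes. acc=0x0
Byte[12]=AC: continuation. acc=(acc<<6)|0x2C=0x2C
Byte[13]=BD: continuation. acc=(acc<<6)|0x3D=0xB3D
Byte[14]=AB: continuation. acc=(acc<<6)|0x2B=0x2CF6B
Completed: cp=U+2CF6B (starts at byte 11)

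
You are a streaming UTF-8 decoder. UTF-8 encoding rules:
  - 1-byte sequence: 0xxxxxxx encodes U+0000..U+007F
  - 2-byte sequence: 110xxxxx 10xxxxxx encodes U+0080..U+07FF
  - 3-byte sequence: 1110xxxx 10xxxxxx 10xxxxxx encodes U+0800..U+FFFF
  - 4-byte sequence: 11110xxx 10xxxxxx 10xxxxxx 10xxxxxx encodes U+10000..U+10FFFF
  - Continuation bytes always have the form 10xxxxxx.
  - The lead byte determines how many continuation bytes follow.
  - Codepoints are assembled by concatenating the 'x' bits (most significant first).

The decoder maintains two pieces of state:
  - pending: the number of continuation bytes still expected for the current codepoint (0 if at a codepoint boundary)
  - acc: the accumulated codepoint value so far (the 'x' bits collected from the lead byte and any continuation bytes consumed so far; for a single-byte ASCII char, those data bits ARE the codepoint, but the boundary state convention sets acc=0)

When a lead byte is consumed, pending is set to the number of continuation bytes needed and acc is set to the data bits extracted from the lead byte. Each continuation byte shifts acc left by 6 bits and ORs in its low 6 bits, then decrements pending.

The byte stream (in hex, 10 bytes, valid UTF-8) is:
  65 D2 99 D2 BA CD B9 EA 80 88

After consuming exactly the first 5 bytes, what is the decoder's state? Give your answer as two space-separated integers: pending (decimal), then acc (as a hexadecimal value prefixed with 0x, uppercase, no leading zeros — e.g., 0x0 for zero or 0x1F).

Byte[0]=65: 1-byte. pending=0, acc=0x0
Byte[1]=D2: 2-byte lead. pending=1, acc=0x12
Byte[2]=99: continuation. acc=(acc<<6)|0x19=0x499, pending=0
Byte[3]=D2: 2-byte lead. pending=1, acc=0x12
Byte[4]=BA: continuation. acc=(acc<<6)|0x3A=0x4BA, pending=0

Answer: 0 0x4BA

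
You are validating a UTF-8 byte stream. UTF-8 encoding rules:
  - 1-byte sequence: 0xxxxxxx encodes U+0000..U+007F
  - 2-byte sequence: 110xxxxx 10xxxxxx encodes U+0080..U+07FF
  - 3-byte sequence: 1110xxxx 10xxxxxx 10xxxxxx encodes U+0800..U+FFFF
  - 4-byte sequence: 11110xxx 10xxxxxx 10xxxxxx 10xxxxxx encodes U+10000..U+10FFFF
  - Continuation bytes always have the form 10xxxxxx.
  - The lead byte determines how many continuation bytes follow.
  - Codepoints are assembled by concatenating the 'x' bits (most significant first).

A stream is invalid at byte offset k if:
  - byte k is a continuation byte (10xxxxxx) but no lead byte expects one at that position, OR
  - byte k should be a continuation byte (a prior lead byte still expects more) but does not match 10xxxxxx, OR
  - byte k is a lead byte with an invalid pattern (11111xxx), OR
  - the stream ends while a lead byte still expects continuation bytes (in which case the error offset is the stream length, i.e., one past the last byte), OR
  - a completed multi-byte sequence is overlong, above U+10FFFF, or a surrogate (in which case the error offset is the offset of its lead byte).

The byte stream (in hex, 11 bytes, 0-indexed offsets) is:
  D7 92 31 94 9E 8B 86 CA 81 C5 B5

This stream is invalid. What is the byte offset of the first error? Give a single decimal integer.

Byte[0]=D7: 2-byte lead, need 1 cont bytes. acc=0x17
Byte[1]=92: continuation. acc=(acc<<6)|0x12=0x5D2
Completed: cp=U+05D2 (starts at byte 0)
Byte[2]=31: 1-byte ASCII. cp=U+0031
Byte[3]=94: INVALID lead byte (not 0xxx/110x/1110/11110)

Answer: 3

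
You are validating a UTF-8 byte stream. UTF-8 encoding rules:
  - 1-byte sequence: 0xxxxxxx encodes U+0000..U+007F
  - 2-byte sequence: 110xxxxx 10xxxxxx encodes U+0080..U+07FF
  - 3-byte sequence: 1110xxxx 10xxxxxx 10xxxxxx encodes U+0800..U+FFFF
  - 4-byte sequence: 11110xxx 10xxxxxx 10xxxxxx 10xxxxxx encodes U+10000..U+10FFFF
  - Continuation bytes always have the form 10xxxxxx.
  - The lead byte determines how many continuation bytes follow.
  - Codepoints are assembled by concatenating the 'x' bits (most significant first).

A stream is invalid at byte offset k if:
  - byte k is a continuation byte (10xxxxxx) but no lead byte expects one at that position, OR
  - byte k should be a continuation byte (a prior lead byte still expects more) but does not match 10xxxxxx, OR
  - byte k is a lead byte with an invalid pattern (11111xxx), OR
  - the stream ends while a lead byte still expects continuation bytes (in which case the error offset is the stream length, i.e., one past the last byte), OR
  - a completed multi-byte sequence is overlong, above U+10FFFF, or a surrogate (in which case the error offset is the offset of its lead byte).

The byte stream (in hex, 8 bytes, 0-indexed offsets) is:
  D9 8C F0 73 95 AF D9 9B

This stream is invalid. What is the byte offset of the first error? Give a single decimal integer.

Answer: 3

Derivation:
Byte[0]=D9: 2-byte lead, need 1 cont bytes. acc=0x19
Byte[1]=8C: continuation. acc=(acc<<6)|0x0C=0x64C
Completed: cp=U+064C (starts at byte 0)
Byte[2]=F0: 4-byte lead, need 3 cont bytes. acc=0x0
Byte[3]=73: expected 10xxxxxx continuation. INVALID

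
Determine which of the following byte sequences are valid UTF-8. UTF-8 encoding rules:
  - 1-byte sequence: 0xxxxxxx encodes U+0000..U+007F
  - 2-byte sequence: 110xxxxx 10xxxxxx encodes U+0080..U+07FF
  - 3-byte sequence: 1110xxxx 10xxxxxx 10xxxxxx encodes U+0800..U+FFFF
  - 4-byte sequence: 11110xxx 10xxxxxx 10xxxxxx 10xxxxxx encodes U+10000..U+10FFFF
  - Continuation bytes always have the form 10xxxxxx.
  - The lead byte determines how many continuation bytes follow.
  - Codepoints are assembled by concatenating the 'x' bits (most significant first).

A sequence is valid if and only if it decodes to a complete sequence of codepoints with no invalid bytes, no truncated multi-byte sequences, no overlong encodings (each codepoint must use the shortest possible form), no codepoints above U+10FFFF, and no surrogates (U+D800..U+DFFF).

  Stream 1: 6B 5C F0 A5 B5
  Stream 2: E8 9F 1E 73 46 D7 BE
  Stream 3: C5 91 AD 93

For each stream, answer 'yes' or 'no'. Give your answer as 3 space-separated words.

Answer: no no no

Derivation:
Stream 1: error at byte offset 5. INVALID
Stream 2: error at byte offset 2. INVALID
Stream 3: error at byte offset 2. INVALID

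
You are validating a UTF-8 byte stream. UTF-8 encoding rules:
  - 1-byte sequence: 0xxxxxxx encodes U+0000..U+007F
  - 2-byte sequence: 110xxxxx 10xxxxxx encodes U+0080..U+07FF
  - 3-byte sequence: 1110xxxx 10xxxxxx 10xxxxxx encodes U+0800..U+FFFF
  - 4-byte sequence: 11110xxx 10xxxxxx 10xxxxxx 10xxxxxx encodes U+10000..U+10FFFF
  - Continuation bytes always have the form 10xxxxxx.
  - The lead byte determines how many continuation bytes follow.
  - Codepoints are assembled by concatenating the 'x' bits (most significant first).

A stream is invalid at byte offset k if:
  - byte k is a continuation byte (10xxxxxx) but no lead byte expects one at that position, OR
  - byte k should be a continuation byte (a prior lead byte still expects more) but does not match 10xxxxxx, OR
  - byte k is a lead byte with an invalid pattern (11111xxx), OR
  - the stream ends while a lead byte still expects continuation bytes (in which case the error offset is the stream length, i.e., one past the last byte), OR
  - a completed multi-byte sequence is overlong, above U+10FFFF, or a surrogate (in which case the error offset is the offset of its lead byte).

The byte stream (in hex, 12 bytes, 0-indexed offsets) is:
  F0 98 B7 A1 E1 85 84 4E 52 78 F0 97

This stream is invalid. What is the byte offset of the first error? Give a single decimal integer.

Byte[0]=F0: 4-byte lead, need 3 cont bytes. acc=0x0
Byte[1]=98: continuation. acc=(acc<<6)|0x18=0x18
Byte[2]=B7: continuation. acc=(acc<<6)|0x37=0x637
Byte[3]=A1: continuation. acc=(acc<<6)|0x21=0x18DE1
Completed: cp=U+18DE1 (starts at byte 0)
Byte[4]=E1: 3-byte lead, need 2 cont bytes. acc=0x1
Byte[5]=85: continuation. acc=(acc<<6)|0x05=0x45
Byte[6]=84: continuation. acc=(acc<<6)|0x04=0x1144
Completed: cp=U+1144 (starts at byte 4)
Byte[7]=4E: 1-byte ASCII. cp=U+004E
Byte[8]=52: 1-byte ASCII. cp=U+0052
Byte[9]=78: 1-byte ASCII. cp=U+0078
Byte[10]=F0: 4-byte lead, need 3 cont bytes. acc=0x0
Byte[11]=97: continuation. acc=(acc<<6)|0x17=0x17
Byte[12]: stream ended, expected continuation. INVALID

Answer: 12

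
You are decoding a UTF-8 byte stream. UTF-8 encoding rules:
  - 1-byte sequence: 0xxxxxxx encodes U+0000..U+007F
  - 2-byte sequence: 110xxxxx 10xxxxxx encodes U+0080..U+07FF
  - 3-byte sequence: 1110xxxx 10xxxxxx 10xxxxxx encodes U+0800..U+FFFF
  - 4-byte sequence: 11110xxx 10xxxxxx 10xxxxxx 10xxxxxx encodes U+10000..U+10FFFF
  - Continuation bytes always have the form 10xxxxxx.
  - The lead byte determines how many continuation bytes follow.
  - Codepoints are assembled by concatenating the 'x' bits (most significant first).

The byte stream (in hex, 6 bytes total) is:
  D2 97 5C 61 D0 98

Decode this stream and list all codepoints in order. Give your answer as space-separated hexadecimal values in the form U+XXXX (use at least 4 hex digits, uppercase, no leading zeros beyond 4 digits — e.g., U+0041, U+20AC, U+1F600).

Byte[0]=D2: 2-byte lead, need 1 cont bytes. acc=0x12
Byte[1]=97: continuation. acc=(acc<<6)|0x17=0x497
Completed: cp=U+0497 (starts at byte 0)
Byte[2]=5C: 1-byte ASCII. cp=U+005C
Byte[3]=61: 1-byte ASCII. cp=U+0061
Byte[4]=D0: 2-byte lead, need 1 cont bytes. acc=0x10
Byte[5]=98: continuation. acc=(acc<<6)|0x18=0x418
Completed: cp=U+0418 (starts at byte 4)

Answer: U+0497 U+005C U+0061 U+0418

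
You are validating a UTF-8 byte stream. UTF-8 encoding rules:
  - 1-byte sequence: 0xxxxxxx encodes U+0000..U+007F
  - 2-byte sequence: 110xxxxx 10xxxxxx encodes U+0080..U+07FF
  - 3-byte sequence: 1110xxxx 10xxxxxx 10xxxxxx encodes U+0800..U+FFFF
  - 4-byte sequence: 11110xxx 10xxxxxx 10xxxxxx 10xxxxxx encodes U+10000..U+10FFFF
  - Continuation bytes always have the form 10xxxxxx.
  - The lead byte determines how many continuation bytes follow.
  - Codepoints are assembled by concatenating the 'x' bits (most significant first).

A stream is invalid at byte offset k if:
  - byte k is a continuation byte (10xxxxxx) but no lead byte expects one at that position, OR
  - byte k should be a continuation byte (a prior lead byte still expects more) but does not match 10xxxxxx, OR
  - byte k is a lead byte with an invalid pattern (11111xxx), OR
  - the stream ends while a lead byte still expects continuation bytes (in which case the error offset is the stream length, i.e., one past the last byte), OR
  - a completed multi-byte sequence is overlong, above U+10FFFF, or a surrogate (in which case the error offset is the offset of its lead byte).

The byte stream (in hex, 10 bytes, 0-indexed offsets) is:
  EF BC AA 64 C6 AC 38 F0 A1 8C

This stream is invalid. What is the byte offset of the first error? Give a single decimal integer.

Byte[0]=EF: 3-byte lead, need 2 cont bytes. acc=0xF
Byte[1]=BC: continuation. acc=(acc<<6)|0x3C=0x3FC
Byte[2]=AA: continuation. acc=(acc<<6)|0x2A=0xFF2A
Completed: cp=U+FF2A (starts at byte 0)
Byte[3]=64: 1-byte ASCII. cp=U+0064
Byte[4]=C6: 2-byte lead, need 1 cont bytes. acc=0x6
Byte[5]=AC: continuation. acc=(acc<<6)|0x2C=0x1AC
Completed: cp=U+01AC (starts at byte 4)
Byte[6]=38: 1-byte ASCII. cp=U+0038
Byte[7]=F0: 4-byte lead, need 3 cont bytes. acc=0x0
Byte[8]=A1: continuation. acc=(acc<<6)|0x21=0x21
Byte[9]=8C: continuation. acc=(acc<<6)|0x0C=0x84C
Byte[10]: stream ended, expected continuation. INVALID

Answer: 10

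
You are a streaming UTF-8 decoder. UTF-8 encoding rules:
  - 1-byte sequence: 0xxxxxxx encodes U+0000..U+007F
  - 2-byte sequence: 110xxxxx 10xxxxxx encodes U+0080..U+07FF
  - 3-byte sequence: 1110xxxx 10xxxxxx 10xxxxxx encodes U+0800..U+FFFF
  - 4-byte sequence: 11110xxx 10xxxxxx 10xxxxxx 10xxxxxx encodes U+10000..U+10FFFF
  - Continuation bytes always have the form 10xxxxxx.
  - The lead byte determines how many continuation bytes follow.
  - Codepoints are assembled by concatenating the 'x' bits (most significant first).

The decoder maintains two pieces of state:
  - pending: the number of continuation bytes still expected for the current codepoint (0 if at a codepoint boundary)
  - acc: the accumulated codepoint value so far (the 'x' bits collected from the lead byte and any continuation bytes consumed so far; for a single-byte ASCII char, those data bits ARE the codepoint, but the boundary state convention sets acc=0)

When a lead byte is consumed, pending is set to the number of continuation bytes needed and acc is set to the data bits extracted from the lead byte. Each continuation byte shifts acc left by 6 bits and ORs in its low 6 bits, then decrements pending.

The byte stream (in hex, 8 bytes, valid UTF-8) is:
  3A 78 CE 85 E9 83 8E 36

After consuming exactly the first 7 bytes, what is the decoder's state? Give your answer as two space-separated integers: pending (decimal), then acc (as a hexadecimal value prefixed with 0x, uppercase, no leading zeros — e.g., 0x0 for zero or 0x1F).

Byte[0]=3A: 1-byte. pending=0, acc=0x0
Byte[1]=78: 1-byte. pending=0, acc=0x0
Byte[2]=CE: 2-byte lead. pending=1, acc=0xE
Byte[3]=85: continuation. acc=(acc<<6)|0x05=0x385, pending=0
Byte[4]=E9: 3-byte lead. pending=2, acc=0x9
Byte[5]=83: continuation. acc=(acc<<6)|0x03=0x243, pending=1
Byte[6]=8E: continuation. acc=(acc<<6)|0x0E=0x90CE, pending=0

Answer: 0 0x90CE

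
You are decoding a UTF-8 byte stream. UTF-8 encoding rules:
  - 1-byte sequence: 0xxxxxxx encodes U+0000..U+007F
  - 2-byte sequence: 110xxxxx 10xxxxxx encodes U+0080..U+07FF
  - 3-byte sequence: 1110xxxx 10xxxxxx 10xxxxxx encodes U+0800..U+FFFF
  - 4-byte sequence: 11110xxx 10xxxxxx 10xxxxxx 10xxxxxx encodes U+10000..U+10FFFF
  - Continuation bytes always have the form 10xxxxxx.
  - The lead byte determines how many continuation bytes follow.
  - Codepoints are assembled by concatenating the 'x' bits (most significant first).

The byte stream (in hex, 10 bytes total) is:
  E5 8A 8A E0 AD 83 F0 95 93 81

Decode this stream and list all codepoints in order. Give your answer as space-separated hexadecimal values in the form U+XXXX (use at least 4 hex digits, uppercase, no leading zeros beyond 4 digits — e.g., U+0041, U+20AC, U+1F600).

Answer: U+528A U+0B43 U+154C1

Derivation:
Byte[0]=E5: 3-byte lead, need 2 cont bytes. acc=0x5
Byte[1]=8A: continuation. acc=(acc<<6)|0x0A=0x14A
Byte[2]=8A: continuation. acc=(acc<<6)|0x0A=0x528A
Completed: cp=U+528A (starts at byte 0)
Byte[3]=E0: 3-byte lead, need 2 cont bytes. acc=0x0
Byte[4]=AD: continuation. acc=(acc<<6)|0x2D=0x2D
Byte[5]=83: continuation. acc=(acc<<6)|0x03=0xB43
Completed: cp=U+0B43 (starts at byte 3)
Byte[6]=F0: 4-byte lead, need 3 cont bytes. acc=0x0
Byte[7]=95: continuation. acc=(acc<<6)|0x15=0x15
Byte[8]=93: continuation. acc=(acc<<6)|0x13=0x553
Byte[9]=81: continuation. acc=(acc<<6)|0x01=0x154C1
Completed: cp=U+154C1 (starts at byte 6)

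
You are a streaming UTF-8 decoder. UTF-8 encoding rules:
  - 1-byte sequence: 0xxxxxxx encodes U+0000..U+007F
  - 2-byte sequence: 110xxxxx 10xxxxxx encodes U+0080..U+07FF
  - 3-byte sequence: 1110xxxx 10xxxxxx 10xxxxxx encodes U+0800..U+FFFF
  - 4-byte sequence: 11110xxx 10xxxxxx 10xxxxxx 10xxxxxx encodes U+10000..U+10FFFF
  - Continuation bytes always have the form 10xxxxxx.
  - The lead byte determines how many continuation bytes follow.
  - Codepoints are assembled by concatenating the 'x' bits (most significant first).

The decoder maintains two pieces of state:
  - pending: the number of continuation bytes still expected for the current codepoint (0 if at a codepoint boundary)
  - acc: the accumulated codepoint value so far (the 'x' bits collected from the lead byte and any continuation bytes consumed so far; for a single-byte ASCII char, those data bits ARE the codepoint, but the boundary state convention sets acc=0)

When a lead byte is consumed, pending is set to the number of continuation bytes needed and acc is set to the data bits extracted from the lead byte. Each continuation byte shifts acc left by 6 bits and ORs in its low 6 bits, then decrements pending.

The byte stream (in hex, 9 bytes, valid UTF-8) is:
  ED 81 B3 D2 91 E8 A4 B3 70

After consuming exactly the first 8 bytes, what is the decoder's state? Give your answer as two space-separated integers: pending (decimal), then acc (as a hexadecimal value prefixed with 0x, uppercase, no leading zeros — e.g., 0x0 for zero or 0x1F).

Answer: 0 0x8933

Derivation:
Byte[0]=ED: 3-byte lead. pending=2, acc=0xD
Byte[1]=81: continuation. acc=(acc<<6)|0x01=0x341, pending=1
Byte[2]=B3: continuation. acc=(acc<<6)|0x33=0xD073, pending=0
Byte[3]=D2: 2-byte lead. pending=1, acc=0x12
Byte[4]=91: continuation. acc=(acc<<6)|0x11=0x491, pending=0
Byte[5]=E8: 3-byte lead. pending=2, acc=0x8
Byte[6]=A4: continuation. acc=(acc<<6)|0x24=0x224, pending=1
Byte[7]=B3: continuation. acc=(acc<<6)|0x33=0x8933, pending=0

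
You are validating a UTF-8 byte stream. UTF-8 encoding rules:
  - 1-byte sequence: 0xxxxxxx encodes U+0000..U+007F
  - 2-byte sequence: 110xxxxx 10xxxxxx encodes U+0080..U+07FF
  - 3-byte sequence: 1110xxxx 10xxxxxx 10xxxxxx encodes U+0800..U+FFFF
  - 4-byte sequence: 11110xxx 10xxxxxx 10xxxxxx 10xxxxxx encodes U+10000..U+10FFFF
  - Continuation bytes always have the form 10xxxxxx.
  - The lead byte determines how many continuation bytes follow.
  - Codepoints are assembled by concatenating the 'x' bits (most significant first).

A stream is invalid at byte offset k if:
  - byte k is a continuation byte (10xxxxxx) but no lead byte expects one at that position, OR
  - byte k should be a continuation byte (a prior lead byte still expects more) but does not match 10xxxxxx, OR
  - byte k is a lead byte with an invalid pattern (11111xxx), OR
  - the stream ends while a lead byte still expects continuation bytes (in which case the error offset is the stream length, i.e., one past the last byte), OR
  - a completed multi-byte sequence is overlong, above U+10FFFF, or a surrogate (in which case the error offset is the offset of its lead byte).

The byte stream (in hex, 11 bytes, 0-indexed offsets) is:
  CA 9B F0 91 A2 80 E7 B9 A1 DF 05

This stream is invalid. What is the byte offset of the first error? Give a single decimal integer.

Answer: 10

Derivation:
Byte[0]=CA: 2-byte lead, need 1 cont bytes. acc=0xA
Byte[1]=9B: continuation. acc=(acc<<6)|0x1B=0x29B
Completed: cp=U+029B (starts at byte 0)
Byte[2]=F0: 4-byte lead, need 3 cont bytes. acc=0x0
Byte[3]=91: continuation. acc=(acc<<6)|0x11=0x11
Byte[4]=A2: continuation. acc=(acc<<6)|0x22=0x462
Byte[5]=80: continuation. acc=(acc<<6)|0x00=0x11880
Completed: cp=U+11880 (starts at byte 2)
Byte[6]=E7: 3-byte lead, need 2 cont bytes. acc=0x7
Byte[7]=B9: continuation. acc=(acc<<6)|0x39=0x1F9
Byte[8]=A1: continuation. acc=(acc<<6)|0x21=0x7E61
Completed: cp=U+7E61 (starts at byte 6)
Byte[9]=DF: 2-byte lead, need 1 cont bytes. acc=0x1F
Byte[10]=05: expected 10xxxxxx continuation. INVALID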